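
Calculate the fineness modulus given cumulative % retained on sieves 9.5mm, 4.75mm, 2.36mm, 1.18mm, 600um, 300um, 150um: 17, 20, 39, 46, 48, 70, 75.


FM = sum(cumulative % retained) / 100
= 315 / 100
= 3.15

3.15


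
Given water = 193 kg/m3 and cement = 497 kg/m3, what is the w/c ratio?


w/c = water / cement
w/c = 193 / 497 = 0.388

0.388


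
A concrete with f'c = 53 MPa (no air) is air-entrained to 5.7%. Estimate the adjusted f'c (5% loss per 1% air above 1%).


Strength loss = (5.7 - 1) * 5 = 23.5%
f'c = 53 * (1 - 23.5/100)
= 40.55 MPa

40.55


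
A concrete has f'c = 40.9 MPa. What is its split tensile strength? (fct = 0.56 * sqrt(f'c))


fct = 0.56 * sqrt(40.9)
= 0.56 * 6.395
= 3.581 MPa

3.581


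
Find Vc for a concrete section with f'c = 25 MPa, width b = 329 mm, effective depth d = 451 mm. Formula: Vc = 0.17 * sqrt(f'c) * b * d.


Vc = 0.17 * sqrt(25) * 329 * 451 / 1000
= 126.12 kN

126.12


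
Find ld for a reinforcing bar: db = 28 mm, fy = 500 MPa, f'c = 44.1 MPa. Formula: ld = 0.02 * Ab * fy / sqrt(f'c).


Ab = pi * 28^2 / 4 = 615.752 mm2
ld = 0.02 * 615.752 * 500 / sqrt(44.1)
= 927.2 mm

927.2


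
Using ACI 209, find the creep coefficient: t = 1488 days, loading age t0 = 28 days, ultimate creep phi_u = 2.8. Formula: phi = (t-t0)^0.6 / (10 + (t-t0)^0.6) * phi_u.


dt = 1488 - 28 = 1460
phi = 1460^0.6 / (10 + 1460^0.6) * 2.8
= 2.486

2.486


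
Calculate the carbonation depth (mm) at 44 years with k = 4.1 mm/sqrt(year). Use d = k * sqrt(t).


depth = k * sqrt(t)
= 4.1 * sqrt(44)
= 27.2 mm

27.2


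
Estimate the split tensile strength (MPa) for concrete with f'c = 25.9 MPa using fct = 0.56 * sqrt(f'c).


fct = 0.56 * sqrt(25.9)
= 0.56 * 5.089
= 2.85 MPa

2.85


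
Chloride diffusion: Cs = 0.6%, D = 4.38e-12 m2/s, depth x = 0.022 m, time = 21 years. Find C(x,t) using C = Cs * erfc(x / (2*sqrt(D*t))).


t_seconds = 21 * 365.25 * 24 * 3600 = 662709600.0 s
arg = 0.022 / (2 * sqrt(4.38e-12 * 662709600.0))
= 0.2042
erfc(0.2042) = 0.7728
C = 0.6 * 0.7728 = 0.4637%

0.4637


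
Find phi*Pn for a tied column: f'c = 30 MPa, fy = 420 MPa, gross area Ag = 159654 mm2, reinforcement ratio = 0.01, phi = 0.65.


Ast = rho * Ag = 0.01 * 159654 = 1596.54 mm2
phi*Pn = 0.65 * 0.80 * (0.85 * 30 * (159654 - 1596.54) + 420 * 1596.54) / 1000
= 2444.53 kN

2444.53


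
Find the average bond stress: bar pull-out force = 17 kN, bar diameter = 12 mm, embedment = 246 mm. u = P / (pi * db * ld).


u = P / (pi * db * ld)
= 17 * 1000 / (pi * 12 * 246)
= 1.833 MPa

1.833


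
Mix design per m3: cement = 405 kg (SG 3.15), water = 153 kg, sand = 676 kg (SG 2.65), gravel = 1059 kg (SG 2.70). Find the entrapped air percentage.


Vol cement = 405 / (3.15 * 1000) = 0.128571 m3
Vol water = 153 / 1000 = 0.153 m3
Vol sand = 676 / (2.65 * 1000) = 0.255094 m3
Vol gravel = 1059 / (2.70 * 1000) = 0.392222 m3
Total solid + water volume = 0.928888 m3
Air = (1 - 0.928888) * 100 = 7.11%

7.11


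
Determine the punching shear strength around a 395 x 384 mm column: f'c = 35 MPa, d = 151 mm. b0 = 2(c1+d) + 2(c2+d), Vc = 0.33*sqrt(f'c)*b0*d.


b0 = 2*(395 + 151) + 2*(384 + 151) = 2162 mm
Vc = 0.33 * sqrt(35) * 2162 * 151 / 1000
= 637.35 kN

637.35


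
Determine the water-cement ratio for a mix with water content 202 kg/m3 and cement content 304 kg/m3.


w/c = water / cement
w/c = 202 / 304 = 0.664

0.664


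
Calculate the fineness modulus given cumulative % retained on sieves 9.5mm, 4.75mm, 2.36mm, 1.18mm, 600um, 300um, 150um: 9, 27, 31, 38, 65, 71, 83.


FM = sum(cumulative % retained) / 100
= 324 / 100
= 3.24

3.24


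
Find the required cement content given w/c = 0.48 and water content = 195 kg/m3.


Cement = water / (w/c)
= 195 / 0.48
= 406.2 kg/m3

406.2


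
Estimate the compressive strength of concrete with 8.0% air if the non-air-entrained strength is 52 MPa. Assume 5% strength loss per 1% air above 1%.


Strength loss = (8.0 - 1) * 5 = 35.0%
f'c = 52 * (1 - 35.0/100)
= 33.8 MPa

33.8


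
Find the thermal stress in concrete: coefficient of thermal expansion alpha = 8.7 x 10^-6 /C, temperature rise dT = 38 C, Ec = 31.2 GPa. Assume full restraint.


sigma = alpha * dT * Ec
= 8.7e-6 * 38 * 31.2 * 1000
= 10.315 MPa

10.315


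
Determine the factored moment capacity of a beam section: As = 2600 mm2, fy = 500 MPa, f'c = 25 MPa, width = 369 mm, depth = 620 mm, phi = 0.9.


a = As * fy / (0.85 * f'c * b)
= 2600 * 500 / (0.85 * 25 * 369)
= 165.7899 mm
Mn = As * fy * (d - a/2) / 10^6
= 698.2366 kN-m
phi*Mn = 0.9 * 698.2366 = 628.41 kN-m

628.41


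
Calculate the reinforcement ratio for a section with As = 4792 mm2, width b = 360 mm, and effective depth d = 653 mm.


rho = As / (b * d)
= 4792 / (360 * 653)
= 0.0204

0.0204


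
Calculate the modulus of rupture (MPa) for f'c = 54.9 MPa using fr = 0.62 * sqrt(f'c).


fr = 0.62 * sqrt(54.9)
= 4.594 MPa

4.594


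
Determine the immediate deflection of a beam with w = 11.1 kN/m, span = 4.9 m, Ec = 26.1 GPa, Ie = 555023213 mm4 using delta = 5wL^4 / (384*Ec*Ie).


Convert: L = 4.9 m = 4900 mm, Ec = 26.1 GPa = 26100 MPa
delta = 5 * 11.1 * 4900^4 / (384 * 26100 * 555023213)
= 5.75 mm

5.75


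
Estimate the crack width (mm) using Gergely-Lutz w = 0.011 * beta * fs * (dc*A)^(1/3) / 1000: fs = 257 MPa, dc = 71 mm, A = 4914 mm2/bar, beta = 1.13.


w = 0.011 * beta * fs * (dc * A)^(1/3) / 1000
= 0.011 * 1.13 * 257 * (71 * 4914)^(1/3) / 1000
= 0.225 mm

0.225


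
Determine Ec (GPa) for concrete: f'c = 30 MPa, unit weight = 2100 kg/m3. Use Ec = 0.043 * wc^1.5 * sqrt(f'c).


Ec = 0.043 * 2100^1.5 * sqrt(30) / 1000
= 22.67 GPa

22.67


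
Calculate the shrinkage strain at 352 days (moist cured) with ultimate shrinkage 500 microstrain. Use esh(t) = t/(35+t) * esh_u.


esh(352) = 352 / (35 + 352) * 500
= 352 / 387 * 500
= 454.8 microstrain

454.8


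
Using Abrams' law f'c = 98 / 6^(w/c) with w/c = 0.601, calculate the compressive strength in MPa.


f'c = 98 / 6^0.601
= 98 / 2.935
= 33.39 MPa

33.39


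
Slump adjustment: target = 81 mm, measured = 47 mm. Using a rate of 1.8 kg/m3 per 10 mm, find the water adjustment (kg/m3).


Difference = 81 - 47 = 34 mm
Water adjustment = 34 * 1.8 / 10 = 6.1 kg/m3

6.1


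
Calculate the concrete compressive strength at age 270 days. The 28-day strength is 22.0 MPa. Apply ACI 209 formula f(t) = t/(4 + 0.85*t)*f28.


f(270) = 270 / (4 + 0.85 * 270) * 22.0
= 270 / 233.5 * 22.0
= 25.44 MPa

25.44


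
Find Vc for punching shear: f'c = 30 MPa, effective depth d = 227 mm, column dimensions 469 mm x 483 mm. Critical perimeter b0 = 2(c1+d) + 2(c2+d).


b0 = 2*(469 + 227) + 2*(483 + 227) = 2812 mm
Vc = 0.33 * sqrt(30) * 2812 * 227 / 1000
= 1153.76 kN

1153.76


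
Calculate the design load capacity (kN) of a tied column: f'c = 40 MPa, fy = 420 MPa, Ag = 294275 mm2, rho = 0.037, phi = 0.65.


Ast = rho * Ag = 0.037 * 294275 = 10888.175 mm2
phi*Pn = 0.65 * 0.80 * (0.85 * 40 * (294275 - 10888.175) + 420 * 10888.175) / 1000
= 7388.26 kN

7388.26


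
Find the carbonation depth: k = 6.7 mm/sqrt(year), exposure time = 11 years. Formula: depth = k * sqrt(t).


depth = k * sqrt(t)
= 6.7 * sqrt(11)
= 22.22 mm

22.22


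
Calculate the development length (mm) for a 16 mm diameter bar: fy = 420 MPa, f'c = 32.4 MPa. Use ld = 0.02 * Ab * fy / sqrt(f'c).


Ab = pi * 16^2 / 4 = 201.062 mm2
ld = 0.02 * 201.062 * 420 / sqrt(32.4)
= 296.7 mm

296.7


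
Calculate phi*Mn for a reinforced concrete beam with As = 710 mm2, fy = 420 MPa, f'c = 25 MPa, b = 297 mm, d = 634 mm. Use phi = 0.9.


a = As * fy / (0.85 * f'c * b)
= 710 * 420 / (0.85 * 25 * 297)
= 47.249 mm
Mn = As * fy * (d - a/2) / 10^6
= 182.014 kN-m
phi*Mn = 0.9 * 182.014 = 163.81 kN-m

163.81


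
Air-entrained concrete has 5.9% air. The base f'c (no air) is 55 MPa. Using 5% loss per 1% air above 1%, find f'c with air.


Strength loss = (5.9 - 1) * 5 = 24.5%
f'c = 55 * (1 - 24.5/100)
= 41.52 MPa

41.52


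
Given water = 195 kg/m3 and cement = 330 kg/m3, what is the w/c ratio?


w/c = water / cement
w/c = 195 / 330 = 0.591

0.591


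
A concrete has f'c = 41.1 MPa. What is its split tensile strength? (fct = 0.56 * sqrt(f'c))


fct = 0.56 * sqrt(41.1)
= 0.56 * 6.411
= 3.59 MPa

3.59


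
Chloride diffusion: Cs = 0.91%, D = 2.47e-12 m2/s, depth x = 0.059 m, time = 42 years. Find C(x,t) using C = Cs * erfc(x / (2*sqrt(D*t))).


t_seconds = 42 * 365.25 * 24 * 3600 = 1325419200.0 s
arg = 0.059 / (2 * sqrt(2.47e-12 * 1325419200.0))
= 0.5156
erfc(0.5156) = 0.4659
C = 0.91 * 0.4659 = 0.424%

0.424


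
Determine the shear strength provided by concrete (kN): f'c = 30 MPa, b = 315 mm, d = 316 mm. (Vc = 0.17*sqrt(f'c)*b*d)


Vc = 0.17 * sqrt(30) * 315 * 316 / 1000
= 92.68 kN

92.68


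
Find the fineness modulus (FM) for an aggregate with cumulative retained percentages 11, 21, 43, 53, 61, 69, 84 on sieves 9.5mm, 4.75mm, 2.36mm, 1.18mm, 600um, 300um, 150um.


FM = sum(cumulative % retained) / 100
= 342 / 100
= 3.42

3.42


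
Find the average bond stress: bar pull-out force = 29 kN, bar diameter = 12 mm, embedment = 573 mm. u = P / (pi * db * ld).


u = P / (pi * db * ld)
= 29 * 1000 / (pi * 12 * 573)
= 1.342 MPa

1.342


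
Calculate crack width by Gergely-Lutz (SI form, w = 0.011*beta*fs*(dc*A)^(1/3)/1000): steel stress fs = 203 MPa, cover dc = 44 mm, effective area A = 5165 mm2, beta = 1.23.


w = 0.011 * beta * fs * (dc * A)^(1/3) / 1000
= 0.011 * 1.23 * 203 * (44 * 5165)^(1/3) / 1000
= 0.168 mm

0.168


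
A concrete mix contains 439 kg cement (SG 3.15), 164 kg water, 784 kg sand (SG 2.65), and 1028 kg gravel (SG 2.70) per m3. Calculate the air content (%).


Vol cement = 439 / (3.15 * 1000) = 0.139365 m3
Vol water = 164 / 1000 = 0.164 m3
Vol sand = 784 / (2.65 * 1000) = 0.295849 m3
Vol gravel = 1028 / (2.70 * 1000) = 0.380741 m3
Total solid + water volume = 0.979955 m3
Air = (1 - 0.979955) * 100 = 2.0%

2.0


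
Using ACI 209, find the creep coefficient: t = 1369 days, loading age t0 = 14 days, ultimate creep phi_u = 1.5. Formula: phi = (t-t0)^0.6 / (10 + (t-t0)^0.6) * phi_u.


dt = 1369 - 14 = 1355
phi = 1355^0.6 / (10 + 1355^0.6) * 1.5
= 1.325

1.325


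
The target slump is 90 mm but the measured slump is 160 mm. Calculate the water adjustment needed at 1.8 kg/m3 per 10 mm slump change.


Difference = 90 - 160 = -70 mm
Water adjustment = -70 * 1.8 / 10 = -12.6 kg/m3

-12.6


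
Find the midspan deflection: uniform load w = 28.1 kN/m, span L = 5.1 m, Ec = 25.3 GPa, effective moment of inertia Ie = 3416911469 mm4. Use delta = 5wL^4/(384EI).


Convert: L = 5.1 m = 5100 mm, Ec = 25.3 GPa = 25300 MPa
delta = 5 * 28.1 * 5100^4 / (384 * 25300 * 3416911469)
= 2.86 mm

2.86


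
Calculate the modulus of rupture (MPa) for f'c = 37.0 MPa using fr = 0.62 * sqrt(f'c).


fr = 0.62 * sqrt(37.0)
= 3.771 MPa

3.771


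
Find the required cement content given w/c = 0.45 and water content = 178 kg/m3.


Cement = water / (w/c)
= 178 / 0.45
= 395.6 kg/m3

395.6


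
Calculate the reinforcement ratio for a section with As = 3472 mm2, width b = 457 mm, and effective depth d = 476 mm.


rho = As / (b * d)
= 3472 / (457 * 476)
= 0.016

0.016


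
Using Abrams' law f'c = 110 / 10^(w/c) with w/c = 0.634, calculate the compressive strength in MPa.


f'c = 110 / 10^0.634
= 110 / 4.305
= 25.55 MPa

25.55


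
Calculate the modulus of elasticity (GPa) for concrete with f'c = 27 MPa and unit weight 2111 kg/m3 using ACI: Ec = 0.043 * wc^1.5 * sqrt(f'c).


Ec = 0.043 * 2111^1.5 * sqrt(27) / 1000
= 21.67 GPa

21.67


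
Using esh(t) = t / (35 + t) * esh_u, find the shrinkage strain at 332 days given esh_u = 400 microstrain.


esh(332) = 332 / (35 + 332) * 400
= 332 / 367 * 400
= 361.9 microstrain

361.9


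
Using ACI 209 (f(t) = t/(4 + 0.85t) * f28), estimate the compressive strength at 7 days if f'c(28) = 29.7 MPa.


f(7) = 7 / (4 + 0.85 * 7) * 29.7
= 7 / 9.95 * 29.7
= 20.89 MPa

20.89


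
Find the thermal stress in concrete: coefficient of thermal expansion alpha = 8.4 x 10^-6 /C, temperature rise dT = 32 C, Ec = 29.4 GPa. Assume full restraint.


sigma = alpha * dT * Ec
= 8.4e-6 * 32 * 29.4 * 1000
= 7.903 MPa

7.903


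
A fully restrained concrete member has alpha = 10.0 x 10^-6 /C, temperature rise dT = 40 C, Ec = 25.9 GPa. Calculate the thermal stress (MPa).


sigma = alpha * dT * Ec
= 10.0e-6 * 40 * 25.9 * 1000
= 10.36 MPa

10.36


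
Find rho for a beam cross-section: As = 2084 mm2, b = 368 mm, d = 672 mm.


rho = As / (b * d)
= 2084 / (368 * 672)
= 0.0084

0.0084


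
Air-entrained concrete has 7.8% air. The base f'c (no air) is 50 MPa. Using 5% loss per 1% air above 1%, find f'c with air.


Strength loss = (7.8 - 1) * 5 = 34.0%
f'c = 50 * (1 - 34.0/100)
= 33.0 MPa

33.0


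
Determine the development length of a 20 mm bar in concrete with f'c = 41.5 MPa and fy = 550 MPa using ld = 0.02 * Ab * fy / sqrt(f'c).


Ab = pi * 20^2 / 4 = 314.159 mm2
ld = 0.02 * 314.159 * 550 / sqrt(41.5)
= 536.4 mm

536.4


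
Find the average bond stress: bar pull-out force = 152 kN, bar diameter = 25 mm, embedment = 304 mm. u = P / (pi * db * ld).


u = P / (pi * db * ld)
= 152 * 1000 / (pi * 25 * 304)
= 6.366 MPa

6.366


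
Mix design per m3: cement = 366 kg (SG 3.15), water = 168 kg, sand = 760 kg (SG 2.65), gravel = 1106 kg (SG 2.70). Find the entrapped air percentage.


Vol cement = 366 / (3.15 * 1000) = 0.11619 m3
Vol water = 168 / 1000 = 0.168 m3
Vol sand = 760 / (2.65 * 1000) = 0.286792 m3
Vol gravel = 1106 / (2.70 * 1000) = 0.40963 m3
Total solid + water volume = 0.980613 m3
Air = (1 - 0.980613) * 100 = 1.94%

1.94


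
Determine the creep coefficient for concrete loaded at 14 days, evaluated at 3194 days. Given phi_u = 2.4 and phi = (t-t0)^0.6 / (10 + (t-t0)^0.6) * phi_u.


dt = 3194 - 14 = 3180
phi = 3180^0.6 / (10 + 3180^0.6) * 2.4
= 2.224

2.224


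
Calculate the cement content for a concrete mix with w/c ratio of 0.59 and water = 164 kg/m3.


Cement = water / (w/c)
= 164 / 0.59
= 278.0 kg/m3

278.0


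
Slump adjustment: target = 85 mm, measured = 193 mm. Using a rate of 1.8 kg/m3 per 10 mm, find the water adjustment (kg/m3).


Difference = 85 - 193 = -108 mm
Water adjustment = -108 * 1.8 / 10 = -19.4 kg/m3

-19.4


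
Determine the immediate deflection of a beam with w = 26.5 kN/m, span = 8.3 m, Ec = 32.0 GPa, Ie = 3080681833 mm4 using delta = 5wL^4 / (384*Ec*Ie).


Convert: L = 8.3 m = 8300 mm, Ec = 32.0 GPa = 32000 MPa
delta = 5 * 26.5 * 8300^4 / (384 * 32000 * 3080681833)
= 16.61 mm

16.61


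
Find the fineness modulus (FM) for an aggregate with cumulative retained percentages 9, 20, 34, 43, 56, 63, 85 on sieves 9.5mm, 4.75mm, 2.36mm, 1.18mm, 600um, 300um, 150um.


FM = sum(cumulative % retained) / 100
= 310 / 100
= 3.1

3.1


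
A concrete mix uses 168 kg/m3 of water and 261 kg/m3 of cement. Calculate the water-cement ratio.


w/c = water / cement
w/c = 168 / 261 = 0.644

0.644


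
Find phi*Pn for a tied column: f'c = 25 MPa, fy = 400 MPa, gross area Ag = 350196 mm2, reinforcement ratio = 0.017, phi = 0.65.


Ast = rho * Ag = 0.017 * 350196 = 5953.332 mm2
phi*Pn = 0.65 * 0.80 * (0.85 * 25 * (350196 - 5953.332) + 400 * 5953.332) / 1000
= 5042.17 kN

5042.17


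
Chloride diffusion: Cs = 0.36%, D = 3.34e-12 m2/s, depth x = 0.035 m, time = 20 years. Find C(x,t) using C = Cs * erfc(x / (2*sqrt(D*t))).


t_seconds = 20 * 365.25 * 24 * 3600 = 631152000.0 s
arg = 0.035 / (2 * sqrt(3.34e-12 * 631152000.0))
= 0.3812
erfc(0.3812) = 0.5899
C = 0.36 * 0.5899 = 0.2124%

0.2124


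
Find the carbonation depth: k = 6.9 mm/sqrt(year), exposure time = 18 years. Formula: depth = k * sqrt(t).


depth = k * sqrt(t)
= 6.9 * sqrt(18)
= 29.27 mm

29.27


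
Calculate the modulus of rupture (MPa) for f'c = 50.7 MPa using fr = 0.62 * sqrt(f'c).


fr = 0.62 * sqrt(50.7)
= 4.415 MPa

4.415


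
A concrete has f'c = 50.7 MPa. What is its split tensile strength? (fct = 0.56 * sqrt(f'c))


fct = 0.56 * sqrt(50.7)
= 0.56 * 7.12
= 3.987 MPa

3.987


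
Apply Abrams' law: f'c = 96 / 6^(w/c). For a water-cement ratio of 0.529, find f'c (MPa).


f'c = 96 / 6^0.529
= 96 / 2.58
= 37.21 MPa

37.21


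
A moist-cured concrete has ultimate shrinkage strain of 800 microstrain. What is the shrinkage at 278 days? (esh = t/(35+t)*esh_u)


esh(278) = 278 / (35 + 278) * 800
= 278 / 313 * 800
= 710.5 microstrain

710.5


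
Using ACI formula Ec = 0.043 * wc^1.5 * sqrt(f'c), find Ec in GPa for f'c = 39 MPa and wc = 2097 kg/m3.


Ec = 0.043 * 2097^1.5 * sqrt(39) / 1000
= 25.79 GPa

25.79


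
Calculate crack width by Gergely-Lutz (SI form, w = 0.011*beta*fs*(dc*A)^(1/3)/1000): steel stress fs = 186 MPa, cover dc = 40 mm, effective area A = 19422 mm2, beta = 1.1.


w = 0.011 * beta * fs * (dc * A)^(1/3) / 1000
= 0.011 * 1.1 * 186 * (40 * 19422)^(1/3) / 1000
= 0.207 mm

0.207


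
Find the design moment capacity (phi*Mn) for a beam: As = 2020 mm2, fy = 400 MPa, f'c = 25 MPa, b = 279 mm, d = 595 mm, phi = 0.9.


a = As * fy / (0.85 * f'c * b)
= 2020 * 400 / (0.85 * 25 * 279)
= 136.2851 mm
Mn = As * fy * (d - a/2) / 10^6
= 425.7008 kN-m
phi*Mn = 0.9 * 425.7008 = 383.13 kN-m

383.13


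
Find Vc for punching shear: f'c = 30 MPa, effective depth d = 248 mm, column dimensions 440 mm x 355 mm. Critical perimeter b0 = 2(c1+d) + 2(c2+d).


b0 = 2*(440 + 248) + 2*(355 + 248) = 2582 mm
Vc = 0.33 * sqrt(30) * 2582 * 248 / 1000
= 1157.4 kN

1157.4


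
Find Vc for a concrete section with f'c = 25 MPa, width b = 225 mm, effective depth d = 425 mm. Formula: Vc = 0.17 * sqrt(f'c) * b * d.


Vc = 0.17 * sqrt(25) * 225 * 425 / 1000
= 81.28 kN

81.28


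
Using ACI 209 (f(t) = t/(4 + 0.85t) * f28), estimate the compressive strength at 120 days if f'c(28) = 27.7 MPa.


f(120) = 120 / (4 + 0.85 * 120) * 27.7
= 120 / 106.0 * 27.7
= 31.36 MPa

31.36


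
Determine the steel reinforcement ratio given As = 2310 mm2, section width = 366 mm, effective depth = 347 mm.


rho = As / (b * d)
= 2310 / (366 * 347)
= 0.0182

0.0182


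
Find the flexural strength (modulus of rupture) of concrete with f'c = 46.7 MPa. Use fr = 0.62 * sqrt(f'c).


fr = 0.62 * sqrt(46.7)
= 4.237 MPa

4.237


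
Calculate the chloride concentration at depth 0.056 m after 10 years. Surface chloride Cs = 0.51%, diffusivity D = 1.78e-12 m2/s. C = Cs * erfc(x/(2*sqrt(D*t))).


t_seconds = 10 * 365.25 * 24 * 3600 = 315576000.0 s
arg = 0.056 / (2 * sqrt(1.78e-12 * 315576000.0))
= 1.1814
erfc(1.1814) = 0.0948
C = 0.51 * 0.0948 = 0.0483%

0.0483


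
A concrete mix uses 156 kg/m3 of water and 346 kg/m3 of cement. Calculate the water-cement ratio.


w/c = water / cement
w/c = 156 / 346 = 0.451

0.451


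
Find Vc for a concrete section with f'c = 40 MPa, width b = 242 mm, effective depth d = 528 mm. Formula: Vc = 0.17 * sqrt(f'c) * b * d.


Vc = 0.17 * sqrt(40) * 242 * 528 / 1000
= 137.38 kN

137.38


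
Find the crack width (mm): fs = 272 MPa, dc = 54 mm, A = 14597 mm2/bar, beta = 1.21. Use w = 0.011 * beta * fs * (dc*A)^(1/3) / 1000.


w = 0.011 * beta * fs * (dc * A)^(1/3) / 1000
= 0.011 * 1.21 * 272 * (54 * 14597)^(1/3) / 1000
= 0.334 mm

0.334


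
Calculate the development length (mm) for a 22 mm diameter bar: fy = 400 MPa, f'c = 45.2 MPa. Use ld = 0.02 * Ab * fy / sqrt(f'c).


Ab = pi * 22^2 / 4 = 380.133 mm2
ld = 0.02 * 380.133 * 400 / sqrt(45.2)
= 452.3 mm

452.3


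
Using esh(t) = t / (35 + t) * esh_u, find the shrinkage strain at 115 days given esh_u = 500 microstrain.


esh(115) = 115 / (35 + 115) * 500
= 115 / 150 * 500
= 383.3 microstrain

383.3


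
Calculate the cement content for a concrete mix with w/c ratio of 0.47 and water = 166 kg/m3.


Cement = water / (w/c)
= 166 / 0.47
= 353.2 kg/m3

353.2


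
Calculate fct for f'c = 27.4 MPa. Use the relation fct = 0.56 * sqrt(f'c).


fct = 0.56 * sqrt(27.4)
= 0.56 * 5.235
= 2.931 MPa

2.931


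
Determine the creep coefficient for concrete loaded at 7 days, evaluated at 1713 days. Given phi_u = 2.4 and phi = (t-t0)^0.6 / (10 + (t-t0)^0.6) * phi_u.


dt = 1713 - 7 = 1706
phi = 1706^0.6 / (10 + 1706^0.6) * 2.4
= 2.152

2.152


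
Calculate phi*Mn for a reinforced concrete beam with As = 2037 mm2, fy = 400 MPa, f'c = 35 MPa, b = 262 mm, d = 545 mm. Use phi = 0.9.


a = As * fy / (0.85 * f'c * b)
= 2037 * 400 / (0.85 * 35 * 262)
= 104.5352 mm
Mn = As * fy * (d - a/2) / 10^6
= 401.4783 kN-m
phi*Mn = 0.9 * 401.4783 = 361.33 kN-m

361.33


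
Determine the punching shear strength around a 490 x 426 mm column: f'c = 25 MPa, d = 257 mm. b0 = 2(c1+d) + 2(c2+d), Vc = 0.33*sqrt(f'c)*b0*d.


b0 = 2*(490 + 257) + 2*(426 + 257) = 2860 mm
Vc = 0.33 * sqrt(25) * 2860 * 257 / 1000
= 1212.78 kN

1212.78


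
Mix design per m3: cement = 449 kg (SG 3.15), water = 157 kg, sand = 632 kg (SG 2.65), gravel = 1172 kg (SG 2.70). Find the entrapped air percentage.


Vol cement = 449 / (3.15 * 1000) = 0.14254 m3
Vol water = 157 / 1000 = 0.157 m3
Vol sand = 632 / (2.65 * 1000) = 0.238491 m3
Vol gravel = 1172 / (2.70 * 1000) = 0.434074 m3
Total solid + water volume = 0.972104 m3
Air = (1 - 0.972104) * 100 = 2.79%

2.79


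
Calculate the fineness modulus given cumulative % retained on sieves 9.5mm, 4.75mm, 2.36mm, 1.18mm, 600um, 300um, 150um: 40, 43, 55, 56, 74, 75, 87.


FM = sum(cumulative % retained) / 100
= 430 / 100
= 4.3

4.3


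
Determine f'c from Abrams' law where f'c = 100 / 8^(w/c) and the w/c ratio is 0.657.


f'c = 100 / 8^0.657
= 100 / 3.92
= 25.51 MPa

25.51


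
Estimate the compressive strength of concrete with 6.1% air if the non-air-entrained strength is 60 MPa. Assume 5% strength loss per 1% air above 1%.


Strength loss = (6.1 - 1) * 5 = 25.5%
f'c = 60 * (1 - 25.5/100)
= 44.7 MPa

44.7


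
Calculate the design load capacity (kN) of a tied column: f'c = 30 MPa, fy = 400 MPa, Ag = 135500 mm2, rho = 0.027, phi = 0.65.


Ast = rho * Ag = 0.027 * 135500 = 3658.5 mm2
phi*Pn = 0.65 * 0.80 * (0.85 * 30 * (135500 - 3658.5) + 400 * 3658.5) / 1000
= 2509.19 kN

2509.19


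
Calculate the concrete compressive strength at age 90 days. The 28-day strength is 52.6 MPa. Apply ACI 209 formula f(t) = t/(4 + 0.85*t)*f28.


f(90) = 90 / (4 + 0.85 * 90) * 52.6
= 90 / 80.5 * 52.6
= 58.81 MPa

58.81


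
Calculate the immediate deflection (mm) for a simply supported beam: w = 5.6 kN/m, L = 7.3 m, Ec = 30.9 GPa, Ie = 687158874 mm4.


Convert: L = 7.3 m = 7300 mm, Ec = 30.9 GPa = 30900 MPa
delta = 5 * 5.6 * 7300^4 / (384 * 30900 * 687158874)
= 9.75 mm

9.75


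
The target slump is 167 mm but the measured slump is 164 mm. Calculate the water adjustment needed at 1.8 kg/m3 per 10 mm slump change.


Difference = 167 - 164 = 3 mm
Water adjustment = 3 * 1.8 / 10 = 0.5 kg/m3

0.5


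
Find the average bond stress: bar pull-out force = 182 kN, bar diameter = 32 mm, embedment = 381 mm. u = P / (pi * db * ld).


u = P / (pi * db * ld)
= 182 * 1000 / (pi * 32 * 381)
= 4.752 MPa

4.752


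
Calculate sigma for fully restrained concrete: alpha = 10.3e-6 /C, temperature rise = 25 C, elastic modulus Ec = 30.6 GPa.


sigma = alpha * dT * Ec
= 10.3e-6 * 25 * 30.6 * 1000
= 7.879 MPa

7.879


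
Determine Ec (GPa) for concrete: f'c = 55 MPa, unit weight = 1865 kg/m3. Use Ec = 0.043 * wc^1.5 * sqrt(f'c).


Ec = 0.043 * 1865^1.5 * sqrt(55) / 1000
= 25.68 GPa

25.68


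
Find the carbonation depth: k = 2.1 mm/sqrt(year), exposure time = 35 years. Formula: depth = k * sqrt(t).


depth = k * sqrt(t)
= 2.1 * sqrt(35)
= 12.42 mm

12.42


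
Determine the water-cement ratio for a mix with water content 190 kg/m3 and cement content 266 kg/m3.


w/c = water / cement
w/c = 190 / 266 = 0.714

0.714


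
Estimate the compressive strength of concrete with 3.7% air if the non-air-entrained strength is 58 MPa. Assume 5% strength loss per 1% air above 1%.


Strength loss = (3.7 - 1) * 5 = 13.5%
f'c = 58 * (1 - 13.5/100)
= 50.17 MPa

50.17


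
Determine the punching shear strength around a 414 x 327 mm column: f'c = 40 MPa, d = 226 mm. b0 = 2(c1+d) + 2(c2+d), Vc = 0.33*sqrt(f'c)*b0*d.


b0 = 2*(414 + 226) + 2*(327 + 226) = 2386 mm
Vc = 0.33 * sqrt(40) * 2386 * 226 / 1000
= 1125.44 kN

1125.44


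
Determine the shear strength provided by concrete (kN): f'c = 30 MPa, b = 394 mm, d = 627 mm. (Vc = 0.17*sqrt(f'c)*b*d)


Vc = 0.17 * sqrt(30) * 394 * 627 / 1000
= 230.02 kN

230.02


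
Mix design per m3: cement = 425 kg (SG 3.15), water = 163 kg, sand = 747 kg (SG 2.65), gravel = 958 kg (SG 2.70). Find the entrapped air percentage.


Vol cement = 425 / (3.15 * 1000) = 0.134921 m3
Vol water = 163 / 1000 = 0.163 m3
Vol sand = 747 / (2.65 * 1000) = 0.281887 m3
Vol gravel = 958 / (2.70 * 1000) = 0.354815 m3
Total solid + water volume = 0.934622 m3
Air = (1 - 0.934622) * 100 = 6.54%

6.54


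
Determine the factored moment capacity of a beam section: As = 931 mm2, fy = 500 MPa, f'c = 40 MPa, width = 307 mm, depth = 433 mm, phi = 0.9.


a = As * fy / (0.85 * f'c * b)
= 931 * 500 / (0.85 * 40 * 307)
= 44.5967 mm
Mn = As * fy * (d - a/2) / 10^6
= 191.1816 kN-m
phi*Mn = 0.9 * 191.1816 = 172.06 kN-m

172.06


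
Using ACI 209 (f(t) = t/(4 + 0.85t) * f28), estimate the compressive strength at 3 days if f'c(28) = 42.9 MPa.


f(3) = 3 / (4 + 0.85 * 3) * 42.9
= 3 / 6.55 * 42.9
= 19.65 MPa

19.65


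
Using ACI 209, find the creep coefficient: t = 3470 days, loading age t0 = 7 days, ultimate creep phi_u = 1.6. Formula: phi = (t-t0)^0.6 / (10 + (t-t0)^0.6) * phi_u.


dt = 3470 - 7 = 3463
phi = 3463^0.6 / (10 + 3463^0.6) * 1.6
= 1.488

1.488


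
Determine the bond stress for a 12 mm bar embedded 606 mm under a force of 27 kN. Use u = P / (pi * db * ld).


u = P / (pi * db * ld)
= 27 * 1000 / (pi * 12 * 606)
= 1.182 MPa

1.182


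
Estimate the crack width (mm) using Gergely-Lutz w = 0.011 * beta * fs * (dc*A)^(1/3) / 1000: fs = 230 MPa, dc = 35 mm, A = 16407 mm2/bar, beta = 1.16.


w = 0.011 * beta * fs * (dc * A)^(1/3) / 1000
= 0.011 * 1.16 * 230 * (35 * 16407)^(1/3) / 1000
= 0.244 mm

0.244


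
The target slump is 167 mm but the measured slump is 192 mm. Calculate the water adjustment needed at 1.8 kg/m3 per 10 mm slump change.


Difference = 167 - 192 = -25 mm
Water adjustment = -25 * 1.8 / 10 = -4.5 kg/m3

-4.5


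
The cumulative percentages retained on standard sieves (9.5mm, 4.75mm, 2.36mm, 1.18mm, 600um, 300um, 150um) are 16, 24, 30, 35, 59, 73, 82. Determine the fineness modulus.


FM = sum(cumulative % retained) / 100
= 319 / 100
= 3.19

3.19


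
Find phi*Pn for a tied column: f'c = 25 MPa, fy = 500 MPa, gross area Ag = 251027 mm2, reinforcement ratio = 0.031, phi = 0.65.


Ast = rho * Ag = 0.031 * 251027 = 7781.837 mm2
phi*Pn = 0.65 * 0.80 * (0.85 * 25 * (251027 - 7781.837) + 500 * 7781.837) / 1000
= 4711.14 kN

4711.14


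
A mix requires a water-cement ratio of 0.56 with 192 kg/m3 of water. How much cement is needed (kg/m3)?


Cement = water / (w/c)
= 192 / 0.56
= 342.9 kg/m3

342.9


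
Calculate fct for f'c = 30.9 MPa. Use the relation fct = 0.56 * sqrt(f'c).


fct = 0.56 * sqrt(30.9)
= 0.56 * 5.559
= 3.113 MPa

3.113


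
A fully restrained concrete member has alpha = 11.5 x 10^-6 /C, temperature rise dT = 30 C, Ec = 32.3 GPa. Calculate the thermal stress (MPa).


sigma = alpha * dT * Ec
= 11.5e-6 * 30 * 32.3 * 1000
= 11.143 MPa

11.143


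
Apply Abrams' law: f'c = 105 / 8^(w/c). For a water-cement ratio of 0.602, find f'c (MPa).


f'c = 105 / 8^0.602
= 105 / 3.497
= 30.03 MPa

30.03


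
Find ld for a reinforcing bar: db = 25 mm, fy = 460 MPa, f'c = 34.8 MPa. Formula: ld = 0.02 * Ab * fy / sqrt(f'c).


Ab = pi * 25^2 / 4 = 490.874 mm2
ld = 0.02 * 490.874 * 460 / sqrt(34.8)
= 765.5 mm

765.5


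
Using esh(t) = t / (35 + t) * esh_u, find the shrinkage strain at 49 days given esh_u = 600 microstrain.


esh(49) = 49 / (35 + 49) * 600
= 49 / 84 * 600
= 350.0 microstrain

350.0


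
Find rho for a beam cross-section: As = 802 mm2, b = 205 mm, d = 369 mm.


rho = As / (b * d)
= 802 / (205 * 369)
= 0.0106

0.0106


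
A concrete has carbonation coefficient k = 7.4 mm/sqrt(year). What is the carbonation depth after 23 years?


depth = k * sqrt(t)
= 7.4 * sqrt(23)
= 35.49 mm

35.49


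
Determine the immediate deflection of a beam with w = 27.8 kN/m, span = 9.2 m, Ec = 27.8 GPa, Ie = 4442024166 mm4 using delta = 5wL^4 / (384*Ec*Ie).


Convert: L = 9.2 m = 9200 mm, Ec = 27.8 GPa = 27800 MPa
delta = 5 * 27.8 * 9200^4 / (384 * 27800 * 4442024166)
= 21.0 mm

21.0


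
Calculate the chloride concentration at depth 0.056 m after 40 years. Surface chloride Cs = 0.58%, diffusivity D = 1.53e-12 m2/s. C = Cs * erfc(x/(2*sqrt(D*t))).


t_seconds = 40 * 365.25 * 24 * 3600 = 1262304000.0 s
arg = 0.056 / (2 * sqrt(1.53e-12 * 1262304000.0))
= 0.6371
erfc(0.6371) = 0.3676
C = 0.58 * 0.3676 = 0.2132%

0.2132


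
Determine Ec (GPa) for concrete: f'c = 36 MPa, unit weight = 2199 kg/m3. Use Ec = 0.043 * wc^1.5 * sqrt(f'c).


Ec = 0.043 * 2199^1.5 * sqrt(36) / 1000
= 26.6 GPa

26.6


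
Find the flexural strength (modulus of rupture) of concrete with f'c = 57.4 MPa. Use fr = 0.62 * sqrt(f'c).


fr = 0.62 * sqrt(57.4)
= 4.697 MPa

4.697


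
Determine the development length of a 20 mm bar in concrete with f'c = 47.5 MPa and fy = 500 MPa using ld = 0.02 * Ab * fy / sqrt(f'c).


Ab = pi * 20^2 / 4 = 314.159 mm2
ld = 0.02 * 314.159 * 500 / sqrt(47.5)
= 455.8 mm

455.8


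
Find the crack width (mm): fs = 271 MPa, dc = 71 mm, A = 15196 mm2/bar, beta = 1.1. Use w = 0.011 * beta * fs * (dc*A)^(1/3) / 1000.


w = 0.011 * beta * fs * (dc * A)^(1/3) / 1000
= 0.011 * 1.1 * 271 * (71 * 15196)^(1/3) / 1000
= 0.336 mm

0.336


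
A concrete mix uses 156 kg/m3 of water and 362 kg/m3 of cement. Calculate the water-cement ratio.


w/c = water / cement
w/c = 156 / 362 = 0.431

0.431


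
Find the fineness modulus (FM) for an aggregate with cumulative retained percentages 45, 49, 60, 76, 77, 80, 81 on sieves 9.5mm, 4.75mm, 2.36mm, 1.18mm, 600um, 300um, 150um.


FM = sum(cumulative % retained) / 100
= 468 / 100
= 4.68

4.68


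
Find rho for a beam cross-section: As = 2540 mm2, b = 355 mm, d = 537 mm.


rho = As / (b * d)
= 2540 / (355 * 537)
= 0.0133

0.0133


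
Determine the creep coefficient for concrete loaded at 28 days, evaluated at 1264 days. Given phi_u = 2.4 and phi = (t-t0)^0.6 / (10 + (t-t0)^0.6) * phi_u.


dt = 1264 - 28 = 1236
phi = 1236^0.6 / (10 + 1236^0.6) * 2.4
= 2.106

2.106


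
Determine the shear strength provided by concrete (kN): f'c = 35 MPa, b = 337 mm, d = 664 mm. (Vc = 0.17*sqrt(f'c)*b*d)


Vc = 0.17 * sqrt(35) * 337 * 664 / 1000
= 225.05 kN

225.05


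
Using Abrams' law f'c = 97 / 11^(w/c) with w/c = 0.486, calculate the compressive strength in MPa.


f'c = 97 / 11^0.486
= 97 / 3.207
= 30.25 MPa

30.25


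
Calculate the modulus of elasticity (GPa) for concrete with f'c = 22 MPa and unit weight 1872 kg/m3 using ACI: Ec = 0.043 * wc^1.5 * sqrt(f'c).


Ec = 0.043 * 1872^1.5 * sqrt(22) / 1000
= 16.34 GPa

16.34


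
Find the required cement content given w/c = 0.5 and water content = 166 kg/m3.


Cement = water / (w/c)
= 166 / 0.5
= 332.0 kg/m3

332.0


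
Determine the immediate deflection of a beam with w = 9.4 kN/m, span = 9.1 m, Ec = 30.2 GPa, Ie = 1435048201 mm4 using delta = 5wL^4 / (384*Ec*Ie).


Convert: L = 9.1 m = 9100 mm, Ec = 30.2 GPa = 30200 MPa
delta = 5 * 9.4 * 9100^4 / (384 * 30200 * 1435048201)
= 19.37 mm

19.37


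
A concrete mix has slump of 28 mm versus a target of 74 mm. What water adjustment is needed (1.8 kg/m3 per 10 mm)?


Difference = 74 - 28 = 46 mm
Water adjustment = 46 * 1.8 / 10 = 8.3 kg/m3

8.3


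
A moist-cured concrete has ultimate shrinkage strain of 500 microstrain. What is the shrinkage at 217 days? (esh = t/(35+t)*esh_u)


esh(217) = 217 / (35 + 217) * 500
= 217 / 252 * 500
= 430.6 microstrain

430.6


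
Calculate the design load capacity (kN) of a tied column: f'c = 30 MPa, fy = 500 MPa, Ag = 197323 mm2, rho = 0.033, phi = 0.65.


Ast = rho * Ag = 0.033 * 197323 = 6511.659 mm2
phi*Pn = 0.65 * 0.80 * (0.85 * 30 * (197323 - 6511.659) + 500 * 6511.659) / 1000
= 4223.19 kN

4223.19


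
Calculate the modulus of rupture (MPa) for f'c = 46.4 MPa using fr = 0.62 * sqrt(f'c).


fr = 0.62 * sqrt(46.4)
= 4.223 MPa

4.223


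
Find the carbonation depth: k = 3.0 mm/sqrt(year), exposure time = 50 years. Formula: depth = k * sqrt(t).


depth = k * sqrt(t)
= 3.0 * sqrt(50)
= 21.21 mm

21.21


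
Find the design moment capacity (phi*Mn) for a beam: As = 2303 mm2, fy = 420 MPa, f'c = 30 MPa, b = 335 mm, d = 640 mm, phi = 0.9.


a = As * fy / (0.85 * f'c * b)
= 2303 * 420 / (0.85 * 30 * 335)
= 113.2291 mm
Mn = As * fy * (d - a/2) / 10^6
= 564.2854 kN-m
phi*Mn = 0.9 * 564.2854 = 507.86 kN-m

507.86


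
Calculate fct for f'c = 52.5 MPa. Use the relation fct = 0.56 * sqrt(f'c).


fct = 0.56 * sqrt(52.5)
= 0.56 * 7.246
= 4.058 MPa

4.058


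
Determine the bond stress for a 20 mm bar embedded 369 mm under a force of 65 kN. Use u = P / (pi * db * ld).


u = P / (pi * db * ld)
= 65 * 1000 / (pi * 20 * 369)
= 2.804 MPa

2.804


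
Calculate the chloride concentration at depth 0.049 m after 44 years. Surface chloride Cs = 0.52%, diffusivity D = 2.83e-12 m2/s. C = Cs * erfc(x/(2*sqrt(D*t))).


t_seconds = 44 * 365.25 * 24 * 3600 = 1388534400.0 s
arg = 0.049 / (2 * sqrt(2.83e-12 * 1388534400.0))
= 0.3908
erfc(0.3908) = 0.5805
C = 0.52 * 0.5805 = 0.3018%

0.3018


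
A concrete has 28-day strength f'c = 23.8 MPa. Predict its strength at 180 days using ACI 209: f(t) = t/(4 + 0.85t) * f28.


f(180) = 180 / (4 + 0.85 * 180) * 23.8
= 180 / 157.0 * 23.8
= 27.29 MPa

27.29


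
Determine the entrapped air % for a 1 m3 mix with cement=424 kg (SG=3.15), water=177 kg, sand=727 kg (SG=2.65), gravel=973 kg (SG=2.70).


Vol cement = 424 / (3.15 * 1000) = 0.134603 m3
Vol water = 177 / 1000 = 0.177 m3
Vol sand = 727 / (2.65 * 1000) = 0.27434 m3
Vol gravel = 973 / (2.70 * 1000) = 0.36037 m3
Total solid + water volume = 0.946313 m3
Air = (1 - 0.946313) * 100 = 5.37%

5.37


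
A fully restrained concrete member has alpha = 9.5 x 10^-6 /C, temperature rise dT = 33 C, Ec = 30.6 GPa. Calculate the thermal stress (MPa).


sigma = alpha * dT * Ec
= 9.5e-6 * 33 * 30.6 * 1000
= 9.593 MPa

9.593


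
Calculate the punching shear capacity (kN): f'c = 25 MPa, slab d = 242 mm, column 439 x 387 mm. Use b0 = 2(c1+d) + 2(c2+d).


b0 = 2*(439 + 242) + 2*(387 + 242) = 2620 mm
Vc = 0.33 * sqrt(25) * 2620 * 242 / 1000
= 1046.17 kN

1046.17


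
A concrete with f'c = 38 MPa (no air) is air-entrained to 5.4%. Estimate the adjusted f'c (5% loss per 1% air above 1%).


Strength loss = (5.4 - 1) * 5 = 22.0%
f'c = 38 * (1 - 22.0/100)
= 29.64 MPa

29.64


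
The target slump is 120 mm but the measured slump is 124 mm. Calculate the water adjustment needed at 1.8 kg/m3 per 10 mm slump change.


Difference = 120 - 124 = -4 mm
Water adjustment = -4 * 1.8 / 10 = -0.7 kg/m3

-0.7


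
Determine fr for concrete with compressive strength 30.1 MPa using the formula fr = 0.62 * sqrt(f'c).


fr = 0.62 * sqrt(30.1)
= 3.402 MPa

3.402


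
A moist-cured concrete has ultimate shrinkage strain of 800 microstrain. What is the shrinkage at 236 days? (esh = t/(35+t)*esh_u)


esh(236) = 236 / (35 + 236) * 800
= 236 / 271 * 800
= 696.7 microstrain

696.7


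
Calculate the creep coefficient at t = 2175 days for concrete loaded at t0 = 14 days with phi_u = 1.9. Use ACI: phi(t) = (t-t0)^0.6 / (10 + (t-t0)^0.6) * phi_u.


dt = 2175 - 14 = 2161
phi = 2161^0.6 / (10 + 2161^0.6) * 1.9
= 1.728

1.728


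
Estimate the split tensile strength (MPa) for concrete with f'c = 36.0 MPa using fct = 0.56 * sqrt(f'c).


fct = 0.56 * sqrt(36.0)
= 0.56 * 6.0
= 3.36 MPa

3.36


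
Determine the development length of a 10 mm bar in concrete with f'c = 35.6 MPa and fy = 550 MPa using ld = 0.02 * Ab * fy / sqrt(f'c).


Ab = pi * 10^2 / 4 = 78.54 mm2
ld = 0.02 * 78.54 * 550 / sqrt(35.6)
= 144.8 mm

144.8


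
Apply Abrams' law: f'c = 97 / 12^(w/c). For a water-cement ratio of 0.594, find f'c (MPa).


f'c = 97 / 12^0.594
= 97 / 4.376
= 22.17 MPa

22.17


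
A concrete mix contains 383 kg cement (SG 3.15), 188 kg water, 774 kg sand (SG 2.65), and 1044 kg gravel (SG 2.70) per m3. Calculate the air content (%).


Vol cement = 383 / (3.15 * 1000) = 0.121587 m3
Vol water = 188 / 1000 = 0.188 m3
Vol sand = 774 / (2.65 * 1000) = 0.292075 m3
Vol gravel = 1044 / (2.70 * 1000) = 0.386667 m3
Total solid + water volume = 0.988329 m3
Air = (1 - 0.988329) * 100 = 1.17%

1.17


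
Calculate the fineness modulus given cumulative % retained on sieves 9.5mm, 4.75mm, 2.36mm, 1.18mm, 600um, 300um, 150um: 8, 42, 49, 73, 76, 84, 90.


FM = sum(cumulative % retained) / 100
= 422 / 100
= 4.22

4.22


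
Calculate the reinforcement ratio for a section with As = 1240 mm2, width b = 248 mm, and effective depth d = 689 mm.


rho = As / (b * d)
= 1240 / (248 * 689)
= 0.0073

0.0073


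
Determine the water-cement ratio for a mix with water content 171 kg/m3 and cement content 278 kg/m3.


w/c = water / cement
w/c = 171 / 278 = 0.615

0.615


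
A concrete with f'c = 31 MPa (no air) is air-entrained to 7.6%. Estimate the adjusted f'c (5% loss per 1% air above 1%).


Strength loss = (7.6 - 1) * 5 = 33.0%
f'c = 31 * (1 - 33.0/100)
= 20.77 MPa

20.77


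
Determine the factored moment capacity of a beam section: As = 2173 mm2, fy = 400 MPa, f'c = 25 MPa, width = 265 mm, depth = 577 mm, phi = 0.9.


a = As * fy / (0.85 * f'c * b)
= 2173 * 400 / (0.85 * 25 * 265)
= 154.3529 mm
Mn = As * fy * (d - a/2) / 10^6
= 434.4466 kN-m
phi*Mn = 0.9 * 434.4466 = 391.0 kN-m

391.0


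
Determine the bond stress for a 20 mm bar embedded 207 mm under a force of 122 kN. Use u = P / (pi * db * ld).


u = P / (pi * db * ld)
= 122 * 1000 / (pi * 20 * 207)
= 9.38 MPa

9.38


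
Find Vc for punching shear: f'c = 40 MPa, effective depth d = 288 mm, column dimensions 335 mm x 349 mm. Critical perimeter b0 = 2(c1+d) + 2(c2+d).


b0 = 2*(335 + 288) + 2*(349 + 288) = 2520 mm
Vc = 0.33 * sqrt(40) * 2520 * 288 / 1000
= 1514.74 kN

1514.74


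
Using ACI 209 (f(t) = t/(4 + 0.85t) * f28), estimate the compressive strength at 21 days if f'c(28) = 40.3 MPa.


f(21) = 21 / (4 + 0.85 * 21) * 40.3
= 21 / 21.85 * 40.3
= 38.73 MPa

38.73


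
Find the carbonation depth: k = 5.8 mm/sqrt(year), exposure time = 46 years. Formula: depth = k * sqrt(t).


depth = k * sqrt(t)
= 5.8 * sqrt(46)
= 39.34 mm

39.34


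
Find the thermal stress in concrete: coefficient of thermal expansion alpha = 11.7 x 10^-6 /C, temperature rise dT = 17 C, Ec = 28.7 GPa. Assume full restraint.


sigma = alpha * dT * Ec
= 11.7e-6 * 17 * 28.7 * 1000
= 5.708 MPa

5.708


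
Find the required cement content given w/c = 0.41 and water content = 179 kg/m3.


Cement = water / (w/c)
= 179 / 0.41
= 436.6 kg/m3

436.6


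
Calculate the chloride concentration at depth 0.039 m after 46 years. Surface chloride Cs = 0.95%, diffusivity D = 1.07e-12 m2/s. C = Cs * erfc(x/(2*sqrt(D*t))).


t_seconds = 46 * 365.25 * 24 * 3600 = 1451649600.0 s
arg = 0.039 / (2 * sqrt(1.07e-12 * 1451649600.0))
= 0.4948
erfc(0.4948) = 0.4841
C = 0.95 * 0.4841 = 0.4599%

0.4599


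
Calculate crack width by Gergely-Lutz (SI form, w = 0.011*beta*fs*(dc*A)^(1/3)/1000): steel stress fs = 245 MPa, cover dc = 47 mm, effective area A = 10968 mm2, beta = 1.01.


w = 0.011 * beta * fs * (dc * A)^(1/3) / 1000
= 0.011 * 1.01 * 245 * (47 * 10968)^(1/3) / 1000
= 0.218 mm

0.218
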